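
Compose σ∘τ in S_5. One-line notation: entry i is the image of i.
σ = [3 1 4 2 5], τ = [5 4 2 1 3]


σ∘τ: apply τ first, then σ
1 →τ 5 →σ 5
2 →τ 4 →σ 2
3 →τ 2 →σ 1
4 →τ 1 →σ 3
5 →τ 3 →σ 4

σ∘τ = [5 2 1 3 4]


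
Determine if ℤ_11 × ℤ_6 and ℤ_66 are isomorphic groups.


Comparing ℤ_11 × ℤ_6 and ℤ_66:
gcd(11,6) = 1, so ℤ_11 × ℤ_6 ≅ ℤ_66 (CRT)

Yes, ℤ_11 × ℤ_6 ≅ ℤ_66


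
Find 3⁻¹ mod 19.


Use the extended Euclidean algorithm to write 1 = 3·s + 19·t; then s mod 19 is the inverse.
Euclidean algorithm:
  3 = 0·19 + 3
  19 = 6·3 + 1
  3 = 3·1 + 0
gcd(3,19) = 1
Back-substitution gives: 3·(-6) + 19·(1) = 1
So 3⁻¹ ≡ -6 ≡ 13 (mod 19)
Check: 3 × 13 = 39 ≡ 1 (mod 19) ✓

3⁻¹ ≡ 13 (mod 19)


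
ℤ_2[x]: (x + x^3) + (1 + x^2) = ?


Add coefficients mod 2:
x^0: 0 + 1 = 1 (mod 2)
x^1: 1 + 0 = 1 (mod 2)
x^2: 0 + 1 = 1 (mod 2)
x^3: 1 + 0 = 1 (mod 2)
Result: 1 + x + x^2 + x^3

f + g = 1 + x + x^2 + x^3


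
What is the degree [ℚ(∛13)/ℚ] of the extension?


∛13 has minimal polynomial x³ - 13 (irreducible over ℚ since 13 is not a perfect cube)

[ℚ(∛13)/ℚ] = 3


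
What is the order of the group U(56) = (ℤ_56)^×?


U(n) is the group of units mod n; |U(n)| = φ(n)
|U(56)| = φ(56) = 24

|U(56) = (ℤ_56)^×| = 24


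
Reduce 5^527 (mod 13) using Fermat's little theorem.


Fermat's little theorem: if p is prime and gcd(a,p)=1, then a^(p-1) ≡ 1 (mod p)
p = 13 is prime, gcd(5,13) = 1
Reduce exponent: 527 mod 12 = 11
So 5^527 ≡ 5^11 (mod 13)
5^11 mod 13 = 8

5^527 ≡ 8 (mod 13)


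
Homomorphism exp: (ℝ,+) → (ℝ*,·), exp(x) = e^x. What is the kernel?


Kernel = preimage of identity
ker(exp) = {x ∈ ℝ | e^x = 1} = {0}

ker(exp) = {0}


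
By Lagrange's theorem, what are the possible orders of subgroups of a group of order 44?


Lagrange's theorem: |H| divides |G|
|G| = 44
Divisors of 44: 1, 2, 4, 11, 22, 44

Possible subgroup orders: {1, 2, 4, 11, 22, 44}


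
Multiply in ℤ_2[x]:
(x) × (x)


Expand and collect like terms; reduce coefficients mod 2:
x^0: 0·0 = 0 ≡ 0 (mod 2)
x^1: 0·1 + 1·0 = 0 ≡ 0 (mod 2)
x^2: 1·1 = 1 ≡ 1 (mod 2)
Result: x^2

f · g = x^2


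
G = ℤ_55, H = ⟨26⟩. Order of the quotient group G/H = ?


|⟨26⟩| = n / gcd(26, 55) = 55 / 1 = 55
H is normal (ℤ_55 is abelian).
|G/H| = |G| / |H| = 55 / 55 = 1

|G/H| = 1


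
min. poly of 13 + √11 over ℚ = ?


Let α = 13 + √11. Then α - 13 = √11, so (α - 13)² = 11, giving α² - 26α + 158 = 0. Degree 2 and α ∉ ℚ, so this is the minimal polynomial.

Minimal polynomial: x² - 26x + 158


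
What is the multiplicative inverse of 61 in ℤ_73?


Use the extended Euclidean algorithm to write 1 = 61·s + 73·t; then s mod 73 is the inverse.
Euclidean algorithm:
  61 = 0·73 + 61
  73 = 1·61 + 12
  61 = 5·12 + 1
  12 = 12·1 + 0
gcd(61,73) = 1
Back-substitution gives: 61·(6) + 73·(-5) = 1
So 61⁻¹ ≡ 6 ≡ 6 (mod 73)
Check: 61 × 6 = 366 ≡ 1 (mod 73) ✓

61⁻¹ ≡ 6 (mod 73)


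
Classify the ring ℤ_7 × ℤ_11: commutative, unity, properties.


Direct product ring; commutative with unity (1,1); but (1,0)·(0,1) = (0,0) gives zero divisors, so not an integral domain
Commutative: Yes
Integral domain: No
Has unity: Yes

ℤ_7 × ℤ_11: Commutative=Yes, Unity=Yes


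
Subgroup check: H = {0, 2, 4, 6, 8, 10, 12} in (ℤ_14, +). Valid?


Subgroup test for H = {0, 2, 4, 6, 8, 10, 12} in (ℤ_14, +):
(1) 0 ∈ H? Yes
(2) Closure: for all a,b ∈ H, (a+b) mod 14 ∈ H? Yes
(3) Inverses: for all a ∈ H, -a mod 14 ∈ H? Yes

Yes, H is a subgroup of ℤ_14


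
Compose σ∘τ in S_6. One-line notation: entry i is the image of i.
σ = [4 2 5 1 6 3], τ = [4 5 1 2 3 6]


σ∘τ: apply τ first, then σ
1 →τ 4 →σ 1
2 →τ 5 →σ 6
3 →τ 1 →σ 4
4 →τ 2 →σ 2
5 →τ 3 →σ 5
6 →τ 6 →σ 3

σ∘τ = [1 6 4 2 5 3]


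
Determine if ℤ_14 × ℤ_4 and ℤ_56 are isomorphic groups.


Comparing ℤ_14 × ℤ_4 and ℤ_56:
gcd(14,4) = 2 ≠ 1. Max element order in ℤ_14×ℤ_4 is lcm(14,4) = 28 < 56, so it has no element of order 56

No, ℤ_14 × ℤ_4 ≇ ℤ_56


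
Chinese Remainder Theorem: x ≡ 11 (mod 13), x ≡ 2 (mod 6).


m₁ = 13, m₂ = 6, gcd = 1, so CRT applies. M = m₁·m₂ = 78
Let M₁ = M/m₁ = 6, M₂ = M/m₂ = 13
Find y₁ ≡ M₁⁻¹ (mod m₁): 6⁻¹ ≡ 11 (mod 13)
Find y₂ ≡ M₂⁻¹ (mod m₂): 13⁻¹ ≡ 1 (mod 6)
x = a₁·M₁·y₁ + a₂·M₂·y₂ = 11·6·11 + 2·13·1 = 752
Reduce mod 78: x ≡ 50
Check: 50 mod 13 = 11 ✓, 50 mod 6 = 2 ✓

x ≡ 50 (mod 78)


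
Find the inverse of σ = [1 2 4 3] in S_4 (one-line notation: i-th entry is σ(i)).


To find σ⁻¹, swap domain and range:
σ(1) = 1 → σ⁻¹(1) = 1
σ(2) = 2 → σ⁻¹(2) = 2
σ(3) = 4 → σ⁻¹(4) = 3
σ(4) = 3 → σ⁻¹(3) = 4

σ⁻¹ = [1 2 4 3]


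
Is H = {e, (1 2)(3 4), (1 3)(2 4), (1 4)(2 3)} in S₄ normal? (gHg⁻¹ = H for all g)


H = {e, (1 2)(3 4), (1 3)(2 4), (1 4)(2 3)} in S₄
This is the Klein four-group V₄; it is normal in S₄ (it is a union of conjugacy classes)

Yes, normal subgroup


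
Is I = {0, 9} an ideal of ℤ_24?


Check ideal conditions for I = {0, 9} in ℤ_24:
(1) I is an additive subgroup? No
(2) For r ∈ ℤ_24 and a ∈ I: r·a ∈ I? No  [counterexample: r=2, a=9, r·a mod 24 = 18 ∉ I]

No, I is not an ideal of ℤ_24


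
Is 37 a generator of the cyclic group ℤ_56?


g generates ℤ_n iff gcd(g, n) = 1
gcd(37, 56) = 1
Since gcd = 1, 37 is a generator.

Yes, 37 generates ℤ_56


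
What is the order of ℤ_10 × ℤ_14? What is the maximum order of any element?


|ℤ_10 × ℤ_14| = 10 × 14 = 140
Max element order = lcm(10,14) = 70
Cyclic? No (gcd=2)

|ℤ_10×ℤ_14| = 140, max element order = 70


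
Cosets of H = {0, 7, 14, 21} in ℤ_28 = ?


H = {0, 7, 14, 21}, |H| = 4
Number of cosets = |G|/|H| = 28/4 = 7
0 + H = {0, 7, 14, 21}
1 + H = {1, 8, 15, 22}
2 + H = {2, 9, 16, 23}
3 + H = {3, 10, 17, 24}
4 + H = {4, 11, 18, 25}
5 + H = {5, 12, 19, 26}
6 + H = {6, 13, 20, 27}

Cosets: 0+H={0,7,14,21}; 1+H={1,8,15,22}; 2+H={2,9,16,23}; 3+H={3,10,17,24}; 4+H={4,11,18,25}; 5+H={5,12,19,26}; 6+H={6,13,20,27}


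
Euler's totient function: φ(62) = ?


Factor n: 62 = 2 × 31
φ(n) = n · ∏(1 - 1/p) over distinct primes p | n
φ(62) = 62 · (1 - 1/2) · (1 - 1/31) = 30

φ(62) = 30


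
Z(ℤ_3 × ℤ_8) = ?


Z(G) = {g ∈ G | gx = xg for all x ∈ G}
Direct product of abelian groups is abelian, so Z(G) = G

Z(ℤ_3 × ℤ_8) = ℤ_3 × ℤ_8


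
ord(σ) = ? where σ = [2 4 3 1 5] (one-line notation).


Cycle decomposition: (1 2 4)
Cycle lengths: 3
Order = lcm(3) = 3

ord(σ) = 3


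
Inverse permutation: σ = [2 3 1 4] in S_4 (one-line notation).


To find σ⁻¹, swap domain and range:
σ(1) = 2 → σ⁻¹(2) = 1
σ(2) = 3 → σ⁻¹(3) = 2
σ(3) = 1 → σ⁻¹(1) = 3
σ(4) = 4 → σ⁻¹(4) = 4

σ⁻¹ = [3 1 2 4]


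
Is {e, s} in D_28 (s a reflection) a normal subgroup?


H = {e, s} in D_28 (s a reflection)
r·s·r⁻¹ = sr⁻² ≠ s for n ≥ 3, so {e, s} is not closed under conjugation

No, not a normal subgroup


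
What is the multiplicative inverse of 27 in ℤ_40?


Use the extended Euclidean algorithm to write 1 = 27·s + 40·t; then s mod 40 is the inverse.
Euclidean algorithm:
  27 = 0·40 + 27
  40 = 1·27 + 13
  27 = 2·13 + 1
  13 = 13·1 + 0
gcd(27,40) = 1
Back-substitution gives: 27·(3) + 40·(-2) = 1
So 27⁻¹ ≡ 3 ≡ 3 (mod 40)
Check: 27 × 3 = 81 ≡ 1 (mod 40) ✓

27⁻¹ ≡ 3 (mod 40)


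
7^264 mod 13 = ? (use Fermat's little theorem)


Fermat's little theorem: if p is prime and gcd(a,p)=1, then a^(p-1) ≡ 1 (mod p)
p = 13 is prime, gcd(7,13) = 1
Reduce exponent: 264 mod 12 = 0
So 7^264 ≡ 7^0 (mod 13)
7^0 = 1

7^264 ≡ 1 (mod 13)


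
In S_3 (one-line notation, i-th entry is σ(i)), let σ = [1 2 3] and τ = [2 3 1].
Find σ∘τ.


σ∘τ: apply τ first, then σ
1 →τ 2 →σ 2
2 →τ 3 →σ 3
3 →τ 1 →σ 1

σ∘τ = [2 3 1]


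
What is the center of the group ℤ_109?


Z(G) = {g ∈ G | gx = xg for all x ∈ G}
ℤ_109 is abelian, so Z(G) = G

Z(ℤ_109) = ℤ_109


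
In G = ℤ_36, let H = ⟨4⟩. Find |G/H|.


|⟨4⟩| = n / gcd(4, 36) = 36 / 4 = 9
H is normal (ℤ_36 is abelian).
|G/H| = |G| / |H| = 36 / 9 = 4

|G/H| = 4


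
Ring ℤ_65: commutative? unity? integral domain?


ℤ_65 is a commutative ring with unity 1; 65 = 5×13 is composite, so 5·13 ≡ 0 gives zero divisors (not an integral domain)
Commutative: Yes
Integral domain: No
Has unity: Yes

ℤ_65: Commutative=Yes, Unity=Yes


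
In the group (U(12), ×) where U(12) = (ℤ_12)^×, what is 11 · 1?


Operation: multiplication mod 12
11 · 1 = (a × b) mod 12 with a = 11, b = 1

11 · 1 = 11


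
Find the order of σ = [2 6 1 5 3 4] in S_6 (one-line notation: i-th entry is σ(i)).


Cycle decomposition: (1 2 6 4 5 3)
Cycle lengths: 6
Order = lcm(6) = 6

ord(σ) = 6


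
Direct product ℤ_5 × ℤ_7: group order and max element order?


|ℤ_5 × ℤ_7| = 5 × 7 = 35
Max element order = lcm(5,7) = 35
Cyclic? Yes (gcd=1)

|ℤ_5×ℤ_7| = 35, max element order = 35


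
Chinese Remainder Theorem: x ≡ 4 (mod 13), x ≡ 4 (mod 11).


m₁ = 13, m₂ = 11, gcd = 1, so CRT applies. M = m₁·m₂ = 143
Let M₁ = M/m₁ = 11, M₂ = M/m₂ = 13
Find y₁ ≡ M₁⁻¹ (mod m₁): 11⁻¹ ≡ 6 (mod 13)
Find y₂ ≡ M₂⁻¹ (mod m₂): 13⁻¹ ≡ 6 (mod 11)
x = a₁·M₁·y₁ + a₂·M₂·y₂ = 4·11·6 + 4·13·6 = 576
Reduce mod 143: x ≡ 4
Check: 4 mod 13 = 4 ✓, 4 mod 11 = 4 ✓

x ≡ 4 (mod 143)


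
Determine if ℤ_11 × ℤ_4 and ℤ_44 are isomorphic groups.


Comparing ℤ_11 × ℤ_4 and ℤ_44:
gcd(11,4) = 1, so ℤ_11 × ℤ_4 ≅ ℤ_44 (CRT)

Yes, ℤ_11 × ℤ_4 ≅ ℤ_44


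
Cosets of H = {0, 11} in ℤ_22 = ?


H = {0, 11}, |H| = 2
Number of cosets = |G|/|H| = 22/2 = 11
0 + H = {0, 11}
1 + H = {1, 12}
2 + H = {2, 13}
3 + H = {3, 14}
4 + H = {4, 15}
5 + H = {5, 16}
6 + H = {6, 17}
7 + H = {7, 18}
8 + H = {8, 19}
9 + H = {9, 20}
10 + H = {10, 21}

Cosets: 0+H={0,11}; 1+H={1,12}; 2+H={2,13}; 3+H={3,14}; 4+H={4,15}; 5+H={5,16}; 6+H={6,17}; 7+H={7,18}; 8+H={8,19}; 9+H={9,20}; 10+H={10,21}


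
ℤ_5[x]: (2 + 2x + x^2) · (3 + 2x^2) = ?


Expand and collect like terms; reduce coefficients mod 5:
x^0: 2·3 = 6 ≡ 1 (mod 5)
x^1: 2·0 + 2·3 = 6 ≡ 1 (mod 5)
x^2: 2·2 + 2·0 + 1·3 = 7 ≡ 2 (mod 5)
x^3: 2·2 + 1·0 = 4 ≡ 4 (mod 5)
x^4: 1·2 = 2 ≡ 2 (mod 5)
Result: 1 + x + 2x^2 + 4x^3 + 2x^4

f · g = 1 + x + 2x^2 + 4x^3 + 2x^4


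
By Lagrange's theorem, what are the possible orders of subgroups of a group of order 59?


Lagrange's theorem: |H| divides |G|
|G| = 59
Divisors of 59: 1, 59

Possible subgroup orders: {1, 59}


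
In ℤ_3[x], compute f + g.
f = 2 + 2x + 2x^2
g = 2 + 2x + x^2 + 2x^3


Add coefficients mod 3:
x^0: 2 + 2 = 1 (mod 3)
x^1: 2 + 2 = 1 (mod 3)
x^2: 2 + 1 = 0 (mod 3)
x^3: 0 + 2 = 2 (mod 3)
Result: 1 + x + 2x^3

f + g = 1 + x + 2x^3


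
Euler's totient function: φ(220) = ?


Factor n: 220 = 2^2 × 5 × 11
φ(n) = n · ∏(1 - 1/p) over distinct primes p | n
φ(220) = 220 · (1 - 1/2) · (1 - 1/5) · (1 - 1/11) = 80

φ(220) = 80


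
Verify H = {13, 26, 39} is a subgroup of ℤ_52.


Subgroup test for H = {13, 26, 39} in (ℤ_52, +):
(1) 0 ∈ H? No
(2) Closure: for all a,b ∈ H, (a+b) mod 52 ∈ H? No  [counterexample: 13 + 39 = 0 ∉ H]
(3) Inverses: for all a ∈ H, -a mod 52 ∈ H? Yes

No, H is not a subgroup of ℤ_52


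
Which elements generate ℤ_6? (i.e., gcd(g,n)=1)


g generates ℤ_n iff gcd(g,n) = 1
Checking each g ∈ {1,...,5}:
gcd(1,6) = 1
gcd(2,6) = 2
gcd(3,6) = 3
gcd(4,6) = 2
gcd(5,6) = 1
Generators: {1, 5}
Number of generators = φ(6) = 2

Generators of ℤ_6 = {1, 5}


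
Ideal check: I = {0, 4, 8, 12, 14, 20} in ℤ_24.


Check ideal conditions for I = {0, 4, 8, 12, 14, 20} in ℤ_24:
(1) I is an additive subgroup? No
(2) For r ∈ ℤ_24 and a ∈ I: r·a ∈ I? No  [counterexample: r=2, a=8, r·a mod 24 = 16 ∉ I]

No, I is not an ideal of ℤ_24


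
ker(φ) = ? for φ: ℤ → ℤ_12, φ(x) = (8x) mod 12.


Kernel = preimage of identity
ker(φ) = {x ∈ ℤ : 8x ≡ 0 (mod 12)}. gcd(8,12) = 4, so 8x ≡ 0 (mod 12) ⟺ x ≡ 0 (mod 12/4 = 3). Hence ker(φ) = 3ℤ

ker(φ) = 3ℤ


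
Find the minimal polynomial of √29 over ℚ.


√29 satisfies x² - 29 = 0, irreducible over ℚ since 29 is squarefree

Minimal polynomial: x² - 29


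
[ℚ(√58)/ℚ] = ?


√58 has minimal polynomial x² - 58 (irreducible over ℚ since 58 is squarefree)

[ℚ(√58)/ℚ] = 2


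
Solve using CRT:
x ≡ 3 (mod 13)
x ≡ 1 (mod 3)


m₁ = 13, m₂ = 3, gcd = 1, so CRT applies. M = m₁·m₂ = 39
Let M₁ = M/m₁ = 3, M₂ = M/m₂ = 13
Find y₁ ≡ M₁⁻¹ (mod m₁): 3⁻¹ ≡ 9 (mod 13)
Find y₂ ≡ M₂⁻¹ (mod m₂): 13⁻¹ ≡ 1 (mod 3)
x = a₁·M₁·y₁ + a₂·M₂·y₂ = 3·3·9 + 1·13·1 = 94
Reduce mod 39: x ≡ 16
Check: 16 mod 13 = 3 ✓, 16 mod 3 = 1 ✓

x ≡ 16 (mod 39)


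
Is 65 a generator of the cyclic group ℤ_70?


g generates ℤ_n iff gcd(g, n) = 1
gcd(65, 70) = 5
Since gcd = 5 ≠ 1, ⟨65⟩ has order 14 < 70, so 65 is not a generator.

No, 65 does not generate ℤ_70


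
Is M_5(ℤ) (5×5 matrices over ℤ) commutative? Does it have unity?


Matrix multiplication is non-commutative for n ≥ 2; the identity matrix I is the unity; singular matrices give zero divisors, so not an integral domain
Commutative: No
Integral domain: No
Has unity: Yes

M_5(ℤ) (5×5 matrices over ℤ): Commutative=No, Unity=Yes


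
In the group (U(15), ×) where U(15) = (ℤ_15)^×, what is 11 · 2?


Operation: multiplication mod 15
11 · 2 = (a × b) mod 15 with a = 11, b = 2

11 · 2 = 7


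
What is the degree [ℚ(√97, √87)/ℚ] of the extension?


[ℚ(√97,√87):ℚ] = [ℚ(√97,√87):ℚ(√97)]·[ℚ(√97):ℚ] = 2·2 = 4

[ℚ(√97, √87)/ℚ] = 4


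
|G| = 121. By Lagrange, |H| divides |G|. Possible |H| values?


Lagrange's theorem: |H| divides |G|
|G| = 121
Divisors of 121: 1, 11, 121

Possible subgroup orders: {1, 11, 121}


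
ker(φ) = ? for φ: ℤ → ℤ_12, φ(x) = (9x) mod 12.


Kernel = preimage of identity
ker(φ) = {x ∈ ℤ : 9x ≡ 0 (mod 12)}. gcd(9,12) = 3, so 9x ≡ 0 (mod 12) ⟺ x ≡ 0 (mod 12/3 = 4). Hence ker(φ) = 4ℤ

ker(φ) = 4ℤ


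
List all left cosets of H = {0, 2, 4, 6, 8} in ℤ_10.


H = {0, 2, 4, 6, 8}, |H| = 5
Number of cosets = |G|/|H| = 10/5 = 2
0 + H = {0, 2, 4, 6, 8}
1 + H = {1, 3, 5, 7, 9}

Cosets: 0+H={0,2,4,6,8}; 1+H={1,3,5,7,9}


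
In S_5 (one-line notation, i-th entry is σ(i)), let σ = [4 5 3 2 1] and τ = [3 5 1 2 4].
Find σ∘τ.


σ∘τ: apply τ first, then σ
1 →τ 3 →σ 3
2 →τ 5 →σ 1
3 →τ 1 →σ 4
4 →τ 2 →σ 5
5 →τ 4 →σ 2

σ∘τ = [3 1 4 5 2]


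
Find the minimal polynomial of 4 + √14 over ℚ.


Let α = 4 + √14. Then α - 4 = √14, so (α - 4)² = 14, giving α² - 8α + 2 = 0. Degree 2 and α ∉ ℚ, so this is the minimal polynomial.

Minimal polynomial: x² - 8x + 2


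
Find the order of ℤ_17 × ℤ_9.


|A × B| = |A| · |B|
|ℤ_17 × ℤ_9| = 17 × 9 = 153

|ℤ_17 × ℤ_9| = 153


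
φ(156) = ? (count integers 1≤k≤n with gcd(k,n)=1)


Factor n: 156 = 2^2 × 3 × 13
φ(n) = n · ∏(1 - 1/p) over distinct primes p | n
φ(156) = 156 · (1 - 1/2) · (1 - 1/3) · (1 - 1/13) = 48

φ(156) = 48


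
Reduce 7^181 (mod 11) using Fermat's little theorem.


Fermat's little theorem: if p is prime and gcd(a,p)=1, then a^(p-1) ≡ 1 (mod p)
p = 11 is prime, gcd(7,11) = 1
Reduce exponent: 181 mod 10 = 1
So 7^181 ≡ 7^1 (mod 11)
7^1 mod 11 = 7

7^181 ≡ 7 (mod 11)


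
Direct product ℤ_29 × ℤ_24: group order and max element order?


|ℤ_29 × ℤ_24| = 29 × 24 = 696
Max element order = lcm(29,24) = 696
Cyclic? Yes (gcd=1)

|ℤ_29×ℤ_24| = 696, max element order = 696


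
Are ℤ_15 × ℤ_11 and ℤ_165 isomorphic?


Comparing ℤ_15 × ℤ_11 and ℤ_165:
gcd(15,11) = 1, so ℤ_15 × ℤ_11 ≅ ℤ_165 (CRT)

Yes, ℤ_15 × ℤ_11 ≅ ℤ_165


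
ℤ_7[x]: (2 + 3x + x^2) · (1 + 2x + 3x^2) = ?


Expand and collect like terms; reduce coefficients mod 7:
x^0: 2·1 = 2 ≡ 2 (mod 7)
x^1: 2·2 + 3·1 = 7 ≡ 0 (mod 7)
x^2: 2·3 + 3·2 + 1·1 = 13 ≡ 6 (mod 7)
x^3: 3·3 + 1·2 = 11 ≡ 4 (mod 7)
x^4: 1·3 = 3 ≡ 3 (mod 7)
Result: 2 + 6x^2 + 4x^3 + 3x^4

f · g = 2 + 6x^2 + 4x^3 + 3x^4


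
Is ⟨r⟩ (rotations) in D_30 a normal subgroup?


H = ⟨r⟩ (rotations) in D_30
The rotation subgroup ⟨r⟩ has index 2 in D_30, so it is normal

Yes, normal subgroup


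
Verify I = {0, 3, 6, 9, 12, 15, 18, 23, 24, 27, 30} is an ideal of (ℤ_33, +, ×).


Check ideal conditions for I = {0, 3, 6, 9, 12, 15, 18, 23, 24, 27, 30} in ℤ_33:
(1) I is an additive subgroup? No
(2) For r ∈ ℤ_33 and a ∈ I: r·a ∈ I? No  [counterexample: r=2, a=23, r·a mod 33 = 13 ∉ I]

No, I is not an ideal of ℤ_33


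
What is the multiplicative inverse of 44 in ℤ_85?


Use the extended Euclidean algorithm to write 1 = 44·s + 85·t; then s mod 85 is the inverse.
Euclidean algorithm:
  44 = 0·85 + 44
  85 = 1·44 + 41
  44 = 1·41 + 3
  41 = 13·3 + 2
  3 = 1·2 + 1
  2 = 2·1 + 0
gcd(44,85) = 1
Back-substitution gives: 44·(29) + 85·(-15) = 1
So 44⁻¹ ≡ 29 ≡ 29 (mod 85)
Check: 44 × 29 = 1276 ≡ 1 (mod 85) ✓

44⁻¹ ≡ 29 (mod 85)


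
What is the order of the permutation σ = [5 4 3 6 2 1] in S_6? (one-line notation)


Cycle decomposition: (1 5 2 4 6)
Cycle lengths: 5
Order = lcm(5) = 5

ord(σ) = 5


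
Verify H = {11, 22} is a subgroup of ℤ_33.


Subgroup test for H = {11, 22} in (ℤ_33, +):
(1) 0 ∈ H? No
(2) Closure: for all a,b ∈ H, (a+b) mod 33 ∈ H? No  [counterexample: 11 + 22 = 0 ∉ H]
(3) Inverses: for all a ∈ H, -a mod 33 ∈ H? Yes

No, H is not a subgroup of ℤ_33


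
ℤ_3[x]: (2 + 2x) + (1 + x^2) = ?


Add coefficients mod 3:
x^0: 2 + 1 = 0 (mod 3)
x^1: 2 + 0 = 2 (mod 3)
x^2: 0 + 1 = 1 (mod 3)
Result: 2x + x^2

f + g = 2x + x^2


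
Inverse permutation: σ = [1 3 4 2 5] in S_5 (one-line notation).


To find σ⁻¹, swap domain and range:
σ(1) = 1 → σ⁻¹(1) = 1
σ(2) = 3 → σ⁻¹(3) = 2
σ(3) = 4 → σ⁻¹(4) = 3
σ(4) = 2 → σ⁻¹(2) = 4
σ(5) = 5 → σ⁻¹(5) = 5

σ⁻¹ = [1 4 2 3 5]


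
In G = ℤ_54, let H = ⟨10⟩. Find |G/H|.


|⟨10⟩| = n / gcd(10, 54) = 54 / 2 = 27
H is normal (ℤ_54 is abelian).
|G/H| = |G| / |H| = 54 / 27 = 2

|G/H| = 2


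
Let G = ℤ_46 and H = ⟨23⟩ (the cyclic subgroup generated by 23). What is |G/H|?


|⟨23⟩| = n / gcd(23, 46) = 46 / 23 = 2
H is normal (ℤ_46 is abelian).
|G/H| = |G| / |H| = 46 / 2 = 23

|G/H| = 23


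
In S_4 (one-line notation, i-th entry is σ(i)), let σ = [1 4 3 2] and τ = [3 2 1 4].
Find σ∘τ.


σ∘τ: apply τ first, then σ
1 →τ 3 →σ 3
2 →τ 2 →σ 4
3 →τ 1 →σ 1
4 →τ 4 →σ 2

σ∘τ = [3 4 1 2]


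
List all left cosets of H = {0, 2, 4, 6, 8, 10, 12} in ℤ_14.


H = {0, 2, 4, 6, 8, 10, 12}, |H| = 7
Number of cosets = |G|/|H| = 14/7 = 2
0 + H = {0, 2, 4, 6, 8, 10, 12}
1 + H = {1, 3, 5, 7, 9, 11, 13}

Cosets: 0+H={0,2,4,6,8,10,12}; 1+H={1,3,5,7,9,11,13}


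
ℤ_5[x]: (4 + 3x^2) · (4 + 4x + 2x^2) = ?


Expand and collect like terms; reduce coefficients mod 5:
x^0: 4·4 = 16 ≡ 1 (mod 5)
x^1: 4·4 + 0·4 = 16 ≡ 1 (mod 5)
x^2: 4·2 + 0·4 + 3·4 = 20 ≡ 0 (mod 5)
x^3: 0·2 + 3·4 = 12 ≡ 2 (mod 5)
x^4: 3·2 = 6 ≡ 1 (mod 5)
Result: 1 + x + 2x^3 + x^4

f · g = 1 + x + 2x^3 + x^4


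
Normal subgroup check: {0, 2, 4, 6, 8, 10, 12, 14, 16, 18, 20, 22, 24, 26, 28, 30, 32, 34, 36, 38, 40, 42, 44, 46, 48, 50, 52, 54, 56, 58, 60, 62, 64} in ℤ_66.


H = {0, 2, 4, 6, 8, 10, 12, 14, 16, 18, 20, 22, 24, 26, 28, 30, 32, 34, 36, 38, 40, 42, 44, 46, 48, 50, 52, 54, 56, 58, 60, 62, 64} in ℤ_66
ℤ_66 is abelian; every subgroup of an abelian group is normal

Yes, normal subgroup


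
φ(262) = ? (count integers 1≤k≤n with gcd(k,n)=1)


Factor n: 262 = 2 × 131
φ(n) = n · ∏(1 - 1/p) over distinct primes p | n
φ(262) = 262 · (1 - 1/2) · (1 - 1/131) = 130

φ(262) = 130


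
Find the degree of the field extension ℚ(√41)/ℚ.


√41 has minimal polynomial x² - 41 (irreducible over ℚ since 41 is squarefree)

[ℚ(√41)/ℚ] = 2


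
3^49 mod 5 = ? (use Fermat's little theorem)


Fermat's little theorem: if p is prime and gcd(a,p)=1, then a^(p-1) ≡ 1 (mod p)
p = 5 is prime, gcd(3,5) = 1
Reduce exponent: 49 mod 4 = 1
So 3^49 ≡ 3^1 (mod 5)
3^1 mod 5 = 3

3^49 ≡ 3 (mod 5)


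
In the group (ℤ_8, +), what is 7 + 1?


Operation: addition mod 8
7 + 1 = (a + b) mod 8 with a = 7, b = 1

7 + 1 = 0


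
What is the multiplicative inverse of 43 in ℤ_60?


Use the extended Euclidean algorithm to write 1 = 43·s + 60·t; then s mod 60 is the inverse.
Euclidean algorithm:
  43 = 0·60 + 43
  60 = 1·43 + 17
  43 = 2·17 + 9
  17 = 1·9 + 8
  9 = 1·8 + 1
  8 = 8·1 + 0
gcd(43,60) = 1
Back-substitution gives: 43·(7) + 60·(-5) = 1
So 43⁻¹ ≡ 7 ≡ 7 (mod 60)
Check: 43 × 7 = 301 ≡ 1 (mod 60) ✓

43⁻¹ ≡ 7 (mod 60)


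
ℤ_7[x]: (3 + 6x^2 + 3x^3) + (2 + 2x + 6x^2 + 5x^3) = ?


Add coefficients mod 7:
x^0: 3 + 2 = 5 (mod 7)
x^1: 0 + 2 = 2 (mod 7)
x^2: 6 + 6 = 5 (mod 7)
x^3: 3 + 5 = 1 (mod 7)
Result: 5 + 2x + 5x^2 + x^3

f + g = 5 + 2x + 5x^2 + x^3


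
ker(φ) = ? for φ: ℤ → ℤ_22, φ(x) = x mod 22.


Kernel = preimage of identity
ker(φ) = {x ∈ ℤ : x ≡ 0 (mod 22)} = 22ℤ = {0, ±22, ±44, ...}

ker(φ) = 22ℤ


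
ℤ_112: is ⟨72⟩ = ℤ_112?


g generates ℤ_n iff gcd(g, n) = 1
gcd(72, 112) = 8
Since gcd = 8 ≠ 1, ⟨72⟩ has order 14 < 112, so 72 is not a generator.

No, 72 does not generate ℤ_112


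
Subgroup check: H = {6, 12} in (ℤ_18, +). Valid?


Subgroup test for H = {6, 12} in (ℤ_18, +):
(1) 0 ∈ H? No
(2) Closure: for all a,b ∈ H, (a+b) mod 18 ∈ H? No  [counterexample: 6 + 12 = 0 ∉ H]
(3) Inverses: for all a ∈ H, -a mod 18 ∈ H? Yes

No, H is not a subgroup of ℤ_18


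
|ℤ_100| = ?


ℤ_n has n elements.

|ℤ_100| = 100


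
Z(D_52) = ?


Z(G) = {g ∈ G | gx = xg for all x ∈ G}
For even n, Z(D_n) = {e, r^(n/2)}: the 180° rotation r^26 commutes with every reflection and rotation

Z(D_52) = {e, r^26}


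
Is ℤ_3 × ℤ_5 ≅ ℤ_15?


Comparing ℤ_3 × ℤ_5 and ℤ_15:
gcd(3,5) = 1, so ℤ_3 × ℤ_5 ≅ ℤ_15 (CRT)

Yes, ℤ_3 × ℤ_5 ≅ ℤ_15


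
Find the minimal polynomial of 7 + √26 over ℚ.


Let α = 7 + √26. Then α - 7 = √26, so (α - 7)² = 26, giving α² - 14α + 23 = 0. Degree 2 and α ∉ ℚ, so this is the minimal polynomial.

Minimal polynomial: x² - 14x + 23


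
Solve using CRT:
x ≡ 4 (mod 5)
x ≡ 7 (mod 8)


m₁ = 5, m₂ = 8, gcd = 1, so CRT applies. M = m₁·m₂ = 40
Let M₁ = M/m₁ = 8, M₂ = M/m₂ = 5
Find y₁ ≡ M₁⁻¹ (mod m₁): 8⁻¹ ≡ 2 (mod 5)
Find y₂ ≡ M₂⁻¹ (mod m₂): 5⁻¹ ≡ 5 (mod 8)
x = a₁·M₁·y₁ + a₂·M₂·y₂ = 4·8·2 + 7·5·5 = 239
Reduce mod 40: x ≡ 39
Check: 39 mod 5 = 4 ✓, 39 mod 8 = 7 ✓

x ≡ 39 (mod 40)


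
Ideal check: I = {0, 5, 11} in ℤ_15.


Check ideal conditions for I = {0, 5, 11} in ℤ_15:
(1) I is an additive subgroup? No
(2) For r ∈ ℤ_15 and a ∈ I: r·a ∈ I? No  [counterexample: r=2, a=5, r·a mod 15 = 10 ∉ I]

No, I is not an ideal of ℤ_15


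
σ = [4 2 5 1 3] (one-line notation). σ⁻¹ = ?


To find σ⁻¹, swap domain and range:
σ(1) = 4 → σ⁻¹(4) = 1
σ(2) = 2 → σ⁻¹(2) = 2
σ(3) = 5 → σ⁻¹(5) = 3
σ(4) = 1 → σ⁻¹(1) = 4
σ(5) = 3 → σ⁻¹(3) = 5

σ⁻¹ = [4 2 5 1 3]


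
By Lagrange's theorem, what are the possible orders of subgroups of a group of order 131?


Lagrange's theorem: |H| divides |G|
|G| = 131
Divisors of 131: 1, 131

Possible subgroup orders: {1, 131}


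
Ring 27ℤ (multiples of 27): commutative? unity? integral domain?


27ℤ is a commutative ring under +,× but has no multiplicative identity (1 ∉ 27ℤ); it has no zero divisors, but without unity it is not an integral domain
Commutative: Yes
Integral domain: No
Has unity: No

27ℤ (multiples of 27): Commutative=Yes, Unity=No


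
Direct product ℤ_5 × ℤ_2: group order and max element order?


|ℤ_5 × ℤ_2| = 5 × 2 = 10
Max element order = lcm(5,2) = 10
Cyclic? Yes (gcd=1)

|ℤ_5×ℤ_2| = 10, max element order = 10


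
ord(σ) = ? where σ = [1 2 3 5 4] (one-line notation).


Cycle decomposition: (4 5)
Cycle lengths: 2
Order = lcm(2) = 2

ord(σ) = 2


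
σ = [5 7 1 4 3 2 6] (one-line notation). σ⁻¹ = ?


To find σ⁻¹, swap domain and range:
σ(1) = 5 → σ⁻¹(5) = 1
σ(2) = 7 → σ⁻¹(7) = 2
σ(3) = 1 → σ⁻¹(1) = 3
σ(4) = 4 → σ⁻¹(4) = 4
σ(5) = 3 → σ⁻¹(3) = 5
σ(6) = 2 → σ⁻¹(2) = 6
σ(7) = 6 → σ⁻¹(6) = 7

σ⁻¹ = [3 6 5 4 1 7 2]


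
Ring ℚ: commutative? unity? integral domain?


ℚ is a field: commutative, has unity, every nonzero element is a unit (hence an integral domain)
Commutative: Yes
Integral domain: Yes
Has unity: Yes

ℚ: Commutative=Yes, Unity=Yes


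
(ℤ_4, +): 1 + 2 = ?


Operation: addition mod 4
1 + 2 = (a + b) mod 4 with a = 1, b = 2

1 + 2 = 3


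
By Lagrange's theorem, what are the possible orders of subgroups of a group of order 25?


Lagrange's theorem: |H| divides |G|
|G| = 25
Divisors of 25: 1, 5, 25

Possible subgroup orders: {1, 5, 25}


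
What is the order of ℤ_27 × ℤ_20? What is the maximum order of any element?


|ℤ_27 × ℤ_20| = 27 × 20 = 540
Max element order = lcm(27,20) = 540
Cyclic? Yes (gcd=1)

|ℤ_27×ℤ_20| = 540, max element order = 540


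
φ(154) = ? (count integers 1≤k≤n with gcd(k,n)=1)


Factor n: 154 = 2 × 7 × 11
φ(n) = n · ∏(1 - 1/p) over distinct primes p | n
φ(154) = 154 · (1 - 1/2) · (1 - 1/7) · (1 - 1/11) = 60

φ(154) = 60


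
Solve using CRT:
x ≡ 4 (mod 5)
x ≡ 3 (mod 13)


m₁ = 5, m₂ = 13, gcd = 1, so CRT applies. M = m₁·m₂ = 65
Let M₁ = M/m₁ = 13, M₂ = M/m₂ = 5
Find y₁ ≡ M₁⁻¹ (mod m₁): 13⁻¹ ≡ 2 (mod 5)
Find y₂ ≡ M₂⁻¹ (mod m₂): 5⁻¹ ≡ 8 (mod 13)
x = a₁·M₁·y₁ + a₂·M₂·y₂ = 4·13·2 + 3·5·8 = 224
Reduce mod 65: x ≡ 29
Check: 29 mod 5 = 4 ✓, 29 mod 13 = 3 ✓

x ≡ 29 (mod 65)


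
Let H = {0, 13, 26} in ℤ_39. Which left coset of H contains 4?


4 + H = {4 + h (mod 39) : h ∈ H}
4+0=4, 4+13=17, 4+26=30

4 + H = {4, 17, 30}


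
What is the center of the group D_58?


Z(G) = {g ∈ G | gx = xg for all x ∈ G}
For even n, Z(D_n) = {e, r^(n/2)}: the 180° rotation r^29 commutes with every reflection and rotation

Z(D_58) = {e, r^29}


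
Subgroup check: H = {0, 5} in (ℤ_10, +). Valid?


Subgroup test for H = {0, 5} in (ℤ_10, +):
(1) 0 ∈ H? Yes
(2) Closure: for all a,b ∈ H, (a+b) mod 10 ∈ H? Yes
(3) Inverses: for all a ∈ H, -a mod 10 ∈ H? Yes

Yes, H is a subgroup of ℤ_10


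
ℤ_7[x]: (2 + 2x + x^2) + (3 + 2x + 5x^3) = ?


Add coefficients mod 7:
x^0: 2 + 3 = 5 (mod 7)
x^1: 2 + 2 = 4 (mod 7)
x^2: 1 + 0 = 1 (mod 7)
x^3: 0 + 5 = 5 (mod 7)
Result: 5 + 4x + x^2 + 5x^3

f + g = 5 + 4x + x^2 + 5x^3


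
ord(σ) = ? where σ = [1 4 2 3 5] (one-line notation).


Cycle decomposition: (2 4 3)
Cycle lengths: 3
Order = lcm(3) = 3

ord(σ) = 3


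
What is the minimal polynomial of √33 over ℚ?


√33 satisfies x² - 33 = 0, irreducible over ℚ since 33 is squarefree

Minimal polynomial: x² - 33


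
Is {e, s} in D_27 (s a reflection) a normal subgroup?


H = {e, s} in D_27 (s a reflection)
r·s·r⁻¹ = sr⁻² ≠ s for n ≥ 3, so {e, s} is not closed under conjugation

No, not a normal subgroup


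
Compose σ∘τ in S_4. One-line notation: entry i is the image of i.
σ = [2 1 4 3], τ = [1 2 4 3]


σ∘τ: apply τ first, then σ
1 →τ 1 →σ 2
2 →τ 2 →σ 1
3 →τ 4 →σ 3
4 →τ 3 →σ 4

σ∘τ = [2 1 3 4]


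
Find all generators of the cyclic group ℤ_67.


g generates ℤ_n iff gcd(g,n) = 1
Prime factors of 67: 67
Generators are g ∈ {1,...,66} not divisible by any of these primes.
Generators: {1, 2, 3, 4, 5, 6, 7, 8, 9, 10, 11, 12, 13, 14, 15, 16, 17, 18, 19, 20, 21, 22, 23, 24, 25, 26, 27, 28, 29, 30, 31, 32, 33, 34, 35, 36, 37, 38, 39, 40, 41, 42, 43, 44, 45, 46, 47, 48, 49, 50, 51, 52, 53, 54, 55, 56, 57, 58, 59, 60, 61, 62, 63, 64, 65, 66}
Number of generators = φ(67) = 66

Generators of ℤ_67 = {1, 2, 3, 4, 5, 6, 7, 8, 9, 10, 11, 12, 13, 14, 15, 16, 17, 18, 19, 20, 21, 22, 23, 24, 25, 26, 27, 28, 29, 30, 31, 32, 33, 34, 35, 36, 37, 38, 39, 40, 41, 42, 43, 44, 45, 46, 47, 48, 49, 50, 51, 52, 53, 54, 55, 56, 57, 58, 59, 60, 61, 62, 63, 64, 65, 66}


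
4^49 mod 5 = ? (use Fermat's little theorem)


Fermat's little theorem: if p is prime and gcd(a,p)=1, then a^(p-1) ≡ 1 (mod p)
p = 5 is prime, gcd(4,5) = 1
Reduce exponent: 49 mod 4 = 1
So 4^49 ≡ 4^1 (mod 5)
4^1 mod 5 = 4

4^49 ≡ 4 (mod 5)


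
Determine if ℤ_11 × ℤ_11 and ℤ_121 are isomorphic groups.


Comparing ℤ_11 × ℤ_11 and ℤ_121:
gcd(11,11) = 11 ≠ 1. Max element order in ℤ_11×ℤ_11 is lcm(11,11) = 11 < 121, so it has no element of order 121

No, ℤ_11 × ℤ_11 ≇ ℤ_121


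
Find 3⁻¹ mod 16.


Use the extended Euclidean algorithm to write 1 = 3·s + 16·t; then s mod 16 is the inverse.
Euclidean algorithm:
  3 = 0·16 + 3
  16 = 5·3 + 1
  3 = 3·1 + 0
gcd(3,16) = 1
Back-substitution gives: 3·(-5) + 16·(1) = 1
So 3⁻¹ ≡ -5 ≡ 11 (mod 16)
Check: 3 × 11 = 33 ≡ 1 (mod 16) ✓

3⁻¹ ≡ 11 (mod 16)


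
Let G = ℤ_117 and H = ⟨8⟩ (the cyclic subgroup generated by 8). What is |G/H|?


|⟨8⟩| = n / gcd(8, 117) = 117 / 1 = 117
H is normal (ℤ_117 is abelian).
|G/H| = |G| / |H| = 117 / 117 = 1

|G/H| = 1


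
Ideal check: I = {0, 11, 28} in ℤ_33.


Check ideal conditions for I = {0, 11, 28} in ℤ_33:
(1) I is an additive subgroup? No
(2) For r ∈ ℤ_33 and a ∈ I: r·a ∈ I? No  [counterexample: r=2, a=11, r·a mod 33 = 22 ∉ I]

No, I is not an ideal of ℤ_33


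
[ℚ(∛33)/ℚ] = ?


∛33 has minimal polynomial x³ - 33 (irreducible over ℚ since 33 is not a perfect cube)

[ℚ(∛33)/ℚ] = 3


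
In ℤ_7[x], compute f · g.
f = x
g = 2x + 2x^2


Expand and collect like terms; reduce coefficients mod 7:
x^0: 0·0 = 0 ≡ 0 (mod 7)
x^1: 0·2 + 1·0 = 0 ≡ 0 (mod 7)
x^2: 0·2 + 1·2 = 2 ≡ 2 (mod 7)
x^3: 1·2 = 2 ≡ 2 (mod 7)
Result: 2x^2 + 2x^3

f · g = 2x^2 + 2x^3


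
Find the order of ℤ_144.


ℤ_n has n elements.

|ℤ_144| = 144


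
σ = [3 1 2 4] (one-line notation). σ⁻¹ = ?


To find σ⁻¹, swap domain and range:
σ(1) = 3 → σ⁻¹(3) = 1
σ(2) = 1 → σ⁻¹(1) = 2
σ(3) = 2 → σ⁻¹(2) = 3
σ(4) = 4 → σ⁻¹(4) = 4

σ⁻¹ = [2 3 1 4]


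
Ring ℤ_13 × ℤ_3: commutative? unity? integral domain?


Direct product ring; commutative with unity (1,1); but (1,0)·(0,1) = (0,0) gives zero divisors, so not an integral domain
Commutative: Yes
Integral domain: No
Has unity: Yes

ℤ_13 × ℤ_3: Commutative=Yes, Unity=Yes


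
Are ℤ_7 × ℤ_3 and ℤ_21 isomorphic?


Comparing ℤ_7 × ℤ_3 and ℤ_21:
gcd(7,3) = 1, so ℤ_7 × ℤ_3 ≅ ℤ_21 (CRT)

Yes, ℤ_7 × ℤ_3 ≅ ℤ_21


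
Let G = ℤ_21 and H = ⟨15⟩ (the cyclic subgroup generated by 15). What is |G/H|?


|⟨15⟩| = n / gcd(15, 21) = 21 / 3 = 7
H is normal (ℤ_21 is abelian).
|G/H| = |G| / |H| = 21 / 7 = 3

|G/H| = 3


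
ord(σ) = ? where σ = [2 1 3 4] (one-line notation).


Cycle decomposition: (1 2)
Cycle lengths: 2
Order = lcm(2) = 2

ord(σ) = 2


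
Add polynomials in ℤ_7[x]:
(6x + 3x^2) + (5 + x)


Add coefficients mod 7:
x^0: 0 + 5 = 5 (mod 7)
x^1: 6 + 1 = 0 (mod 7)
x^2: 3 + 0 = 3 (mod 7)
Result: 5 + 3x^2

f + g = 5 + 3x^2


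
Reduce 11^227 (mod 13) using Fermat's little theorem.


Fermat's little theorem: if p is prime and gcd(a,p)=1, then a^(p-1) ≡ 1 (mod p)
p = 13 is prime, gcd(11,13) = 1
Reduce exponent: 227 mod 12 = 11
So 11^227 ≡ 11^11 (mod 13)
11^11 mod 13 = 6

11^227 ≡ 6 (mod 13)


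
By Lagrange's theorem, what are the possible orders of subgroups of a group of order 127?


Lagrange's theorem: |H| divides |G|
|G| = 127
Divisors of 127: 1, 127

Possible subgroup orders: {1, 127}


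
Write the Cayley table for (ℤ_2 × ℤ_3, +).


Elements: {(0,0), (0,1), (0,2), (1,0), (1,1), (1,2)}
Operation: componentwise addition mod (2, 3)
Entry (a, b) = ((a₁+b₁) mod 2, (a₂+b₂) mod 3)

Cayley table:
      | (0,0) | (0,1) | (0,2) | (1,0) | (1,1) | (1,2)
(0,0) | (0,0) | (0,1) | (0,2) | (1,0) | (1,1) | (1,2)
(0,1) | (0,1) | (0,2) | (0,0) | (1,1) | (1,2) | (1,0)
(0,2) | (0,2) | (0,0) | (0,1) | (1,2) | (1,0) | (1,1)
(1,0) | (1,0) | (1,1) | (1,2) | (0,0) | (0,1) | (0,2)
(1,1) | (1,1) | (1,2) | (1,0) | (0,1) | (0,2) | (0,0)
(1,2) | (1,2) | (1,0) | (1,1) | (0,2) | (0,0) | (0,1)


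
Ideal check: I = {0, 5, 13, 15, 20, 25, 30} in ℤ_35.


Check ideal conditions for I = {0, 5, 13, 15, 20, 25, 30} in ℤ_35:
(1) I is an additive subgroup? No
(2) For r ∈ ℤ_35 and a ∈ I: r·a ∈ I? No  [counterexample: r=2, a=5, r·a mod 35 = 10 ∉ I]

No, I is not an ideal of ℤ_35


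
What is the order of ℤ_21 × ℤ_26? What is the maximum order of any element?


|ℤ_21 × ℤ_26| = 21 × 26 = 546
Max element order = lcm(21,26) = 546
Cyclic? Yes (gcd=1)

|ℤ_21×ℤ_26| = 546, max element order = 546


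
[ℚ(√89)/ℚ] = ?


√89 has minimal polynomial x² - 89 (irreducible over ℚ since 89 is squarefree)

[ℚ(√89)/ℚ] = 2


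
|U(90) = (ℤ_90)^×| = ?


U(n) is the group of units mod n; |U(n)| = φ(n)
|U(90)| = φ(90) = 24

|U(90) = (ℤ_90)^×| = 24


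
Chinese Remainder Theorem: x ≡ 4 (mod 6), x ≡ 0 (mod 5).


m₁ = 6, m₂ = 5, gcd = 1, so CRT applies. M = m₁·m₂ = 30
Let M₁ = M/m₁ = 5, M₂ = M/m₂ = 6
Find y₁ ≡ M₁⁻¹ (mod m₁): 5⁻¹ ≡ 5 (mod 6)
Find y₂ ≡ M₂⁻¹ (mod m₂): 6⁻¹ ≡ 1 (mod 5)
x = a₁·M₁·y₁ + a₂·M₂·y₂ = 4·5·5 + 0·6·1 = 100
Reduce mod 30: x ≡ 10
Check: 10 mod 6 = 4 ✓, 10 mod 5 = 0 ✓

x ≡ 10 (mod 30)


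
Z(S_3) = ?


Z(G) = {g ∈ G | gx = xg for all x ∈ G}
S_n is non-abelian for n ≥ 3; Z(S_3) is trivial

Z(S_3) = {e}


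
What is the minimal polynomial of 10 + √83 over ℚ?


Let α = 10 + √83. Then α - 10 = √83, so (α - 10)² = 83, giving α² - 20α + 17 = 0. Degree 2 and α ∉ ℚ, so this is the minimal polynomial.

Minimal polynomial: x² - 20x + 17


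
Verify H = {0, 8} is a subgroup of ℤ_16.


Subgroup test for H = {0, 8} in (ℤ_16, +):
(1) 0 ∈ H? Yes
(2) Closure: for all a,b ∈ H, (a+b) mod 16 ∈ H? Yes
(3) Inverses: for all a ∈ H, -a mod 16 ∈ H? Yes

Yes, H is a subgroup of ℤ_16


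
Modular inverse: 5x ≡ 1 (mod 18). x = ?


Use the extended Euclidean algorithm to write 1 = 5·s + 18·t; then s mod 18 is the inverse.
Euclidean algorithm:
  5 = 0·18 + 5
  18 = 3·5 + 3
  5 = 1·3 + 2
  3 = 1·2 + 1
  2 = 2·1 + 0
gcd(5,18) = 1
Back-substitution gives: 5·(-7) + 18·(2) = 1
So 5⁻¹ ≡ -7 ≡ 11 (mod 18)
Check: 5 × 11 = 55 ≡ 1 (mod 18) ✓

5⁻¹ ≡ 11 (mod 18)


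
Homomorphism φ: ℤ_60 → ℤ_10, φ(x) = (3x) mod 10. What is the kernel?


Kernel = preimage of identity
ker(φ) = {x ∈ ℤ_60 : 3x ≡ 0 (mod 10)}. Since 10 | 60, φ is well-defined. The kernel is the cyclic subgroup ⟨10⟩ of ℤ_60 (order 6), i.e. {0, 10, 20, 30, 40, 50}

ker(φ) = {0, 10, 20, 30, 40, 50}


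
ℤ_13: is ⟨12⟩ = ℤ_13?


g generates ℤ_n iff gcd(g, n) = 1
gcd(12, 13) = 1
Since gcd = 1, 12 is a generator.

Yes, 12 generates ℤ_13


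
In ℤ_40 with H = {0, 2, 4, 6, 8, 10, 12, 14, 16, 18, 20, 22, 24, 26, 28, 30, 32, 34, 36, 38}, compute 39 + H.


39 + H = {39 + h (mod 40) : h ∈ H}
39+0=39, 39+2=1, 39+4=3, 39+6=5, 39+8=7, 39+10=9, 39+12=11, 39+14=13, 39+16=15, 39+18=17, 39+20=19, 39+22=21, 39+24=23, 39+26=25, 39+28=27, 39+30=29, 39+32=31, 39+34=33, 39+36=35, 39+38=37
39 + H = {1, 3, 5, 7, 9, 11, 13, 15, 17, 19, 21, 23, 25, 27, 29, 31, 33, 35, 37, 39} = 1 + H

39 + H = {1, 3, 5, 7, 9, 11, 13, 15, 17, 19, 21, 23, 25, 27, 29, 31, 33, 35, 37, 39}


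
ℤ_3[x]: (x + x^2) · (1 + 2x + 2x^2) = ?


Expand and collect like terms; reduce coefficients mod 3:
x^0: 0·1 = 0 ≡ 0 (mod 3)
x^1: 0·2 + 1·1 = 1 ≡ 1 (mod 3)
x^2: 0·2 + 1·2 + 1·1 = 3 ≡ 0 (mod 3)
x^3: 1·2 + 1·2 = 4 ≡ 1 (mod 3)
x^4: 1·2 = 2 ≡ 2 (mod 3)
Result: x + x^3 + 2x^4

f · g = x + x^3 + 2x^4


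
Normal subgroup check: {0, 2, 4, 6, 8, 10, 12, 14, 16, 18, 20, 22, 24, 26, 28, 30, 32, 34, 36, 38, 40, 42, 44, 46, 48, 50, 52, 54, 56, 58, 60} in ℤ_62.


H = {0, 2, 4, 6, 8, 10, 12, 14, 16, 18, 20, 22, 24, 26, 28, 30, 32, 34, 36, 38, 40, 42, 44, 46, 48, 50, 52, 54, 56, 58, 60} in ℤ_62
ℤ_62 is abelian; every subgroup of an abelian group is normal

Yes, normal subgroup


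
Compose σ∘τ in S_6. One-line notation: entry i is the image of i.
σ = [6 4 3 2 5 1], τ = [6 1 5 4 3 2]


σ∘τ: apply τ first, then σ
1 →τ 6 →σ 1
2 →τ 1 →σ 6
3 →τ 5 →σ 5
4 →τ 4 →σ 2
5 →τ 3 →σ 3
6 →τ 2 →σ 4

σ∘τ = [1 6 5 2 3 4]


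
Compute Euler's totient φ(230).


Factor n: 230 = 2 × 5 × 23
φ(n) = n · ∏(1 - 1/p) over distinct primes p | n
φ(230) = 230 · (1 - 1/2) · (1 - 1/5) · (1 - 1/23) = 88

φ(230) = 88


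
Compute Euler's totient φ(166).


Factor n: 166 = 2 × 83
φ(n) = n · ∏(1 - 1/p) over distinct primes p | n
φ(166) = 166 · (1 - 1/2) · (1 - 1/83) = 82

φ(166) = 82


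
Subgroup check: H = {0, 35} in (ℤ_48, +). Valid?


Subgroup test for H = {0, 35} in (ℤ_48, +):
(1) 0 ∈ H? Yes
(2) Closure: for all a,b ∈ H, (a+b) mod 48 ∈ H? No  [counterexample: 35 + 35 = 22 ∉ H]
(3) Inverses: for all a ∈ H, -a mod 48 ∈ H? No

No, H is not a subgroup of ℤ_48


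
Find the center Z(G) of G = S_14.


Z(G) = {g ∈ G | gx = xg for all x ∈ G}
S_n is non-abelian for n ≥ 3; Z(S_14) is trivial

Z(S_14) = {e}


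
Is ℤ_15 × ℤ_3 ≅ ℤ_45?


Comparing ℤ_15 × ℤ_3 and ℤ_45:
gcd(15,3) = 3 ≠ 1. Max element order in ℤ_15×ℤ_3 is lcm(15,3) = 15 < 45, so it has no element of order 45

No, ℤ_15 × ℤ_3 ≇ ℤ_45


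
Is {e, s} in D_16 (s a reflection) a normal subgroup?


H = {e, s} in D_16 (s a reflection)
r·s·r⁻¹ = sr⁻² ≠ s for n ≥ 3, so {e, s} is not closed under conjugation

No, not a normal subgroup


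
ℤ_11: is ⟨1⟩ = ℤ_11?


g generates ℤ_n iff gcd(g, n) = 1
gcd(1, 11) = 1
Since gcd = 1, 1 is a generator.

Yes, 1 generates ℤ_11


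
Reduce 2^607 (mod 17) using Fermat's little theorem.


Fermat's little theorem: if p is prime and gcd(a,p)=1, then a^(p-1) ≡ 1 (mod p)
p = 17 is prime, gcd(2,17) = 1
Reduce exponent: 607 mod 16 = 15
So 2^607 ≡ 2^15 (mod 17)
2^15 mod 17 = 9

2^607 ≡ 9 (mod 17)


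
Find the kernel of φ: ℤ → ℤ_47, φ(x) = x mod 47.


Kernel = preimage of identity
ker(φ) = {x ∈ ℤ : x ≡ 0 (mod 47)} = 47ℤ = {0, ±47, ±94, ...}

ker(φ) = 47ℤ


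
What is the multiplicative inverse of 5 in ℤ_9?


Use the extended Euclidean algorithm to write 1 = 5·s + 9·t; then s mod 9 is the inverse.
Euclidean algorithm:
  5 = 0·9 + 5
  9 = 1·5 + 4
  5 = 1·4 + 1
  4 = 4·1 + 0
gcd(5,9) = 1
Back-substitution gives: 5·(2) + 9·(-1) = 1
So 5⁻¹ ≡ 2 ≡ 2 (mod 9)
Check: 5 × 2 = 10 ≡ 1 (mod 9) ✓

5⁻¹ ≡ 2 (mod 9)
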